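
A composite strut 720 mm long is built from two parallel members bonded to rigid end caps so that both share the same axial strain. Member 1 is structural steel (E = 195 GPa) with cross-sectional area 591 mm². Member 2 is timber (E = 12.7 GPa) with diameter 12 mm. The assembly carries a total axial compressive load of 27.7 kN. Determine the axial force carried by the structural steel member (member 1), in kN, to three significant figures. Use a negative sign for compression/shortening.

A_2 = 113.1 mm².
Equal strain + equilibrium ⇒ each member carries load in proportion to AE: A₁E₁ = 115200000 N, A₂E₂ = 1436000 N, ΣAE = 116700000 N.
F₁ = P·A₁E₁/ΣAE = -27700·115200000/116700000 = -27360 N.

-27.4 kN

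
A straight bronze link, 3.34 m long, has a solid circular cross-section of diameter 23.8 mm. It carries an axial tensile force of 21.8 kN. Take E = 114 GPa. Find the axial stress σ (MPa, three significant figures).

49.0 MPa

A = 444.9 mm².
σ = N/A = 21800/444.9 = 49 MPa.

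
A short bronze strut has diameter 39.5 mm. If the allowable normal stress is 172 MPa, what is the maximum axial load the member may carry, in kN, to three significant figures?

211 kN

A = 1225 mm².
P_max = σ_allow · A = 172 · 1225 = 210800 N = 210.8 kN.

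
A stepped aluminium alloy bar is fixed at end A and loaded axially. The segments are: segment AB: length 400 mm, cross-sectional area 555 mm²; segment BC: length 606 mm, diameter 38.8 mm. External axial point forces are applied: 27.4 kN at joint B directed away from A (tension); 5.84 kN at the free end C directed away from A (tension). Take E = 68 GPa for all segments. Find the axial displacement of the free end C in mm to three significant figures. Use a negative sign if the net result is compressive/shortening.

0.396 mm

Internal axial forces (sectioning from the free end, tension +): N_BC = 5.84 kN, N_AB = 33.24 kN.
A_BC = 1182 mm².
δ_AB = 33240·400/(555·68000) = 0.3523 mm
δ_BC = 5840·606/(1182·68000) = 0.04402 mm
δ = Σδ_i = 0.3963 mm.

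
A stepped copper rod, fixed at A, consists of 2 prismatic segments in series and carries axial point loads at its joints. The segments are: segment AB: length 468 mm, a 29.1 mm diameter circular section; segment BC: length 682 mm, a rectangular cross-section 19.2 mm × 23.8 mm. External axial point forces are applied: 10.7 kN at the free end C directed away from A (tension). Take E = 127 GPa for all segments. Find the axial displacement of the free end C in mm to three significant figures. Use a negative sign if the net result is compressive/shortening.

0.185 mm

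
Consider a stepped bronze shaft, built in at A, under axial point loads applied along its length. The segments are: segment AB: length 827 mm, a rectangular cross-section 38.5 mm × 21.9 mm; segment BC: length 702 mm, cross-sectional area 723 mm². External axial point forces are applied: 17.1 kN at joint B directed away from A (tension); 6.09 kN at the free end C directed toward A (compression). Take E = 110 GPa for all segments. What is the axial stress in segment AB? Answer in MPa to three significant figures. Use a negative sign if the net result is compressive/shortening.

Internal axial forces (sectioning from the free end, tension +): N_BC = -6.09 kN, N_AB = 11.01 kN.
A_AB = 843.1 mm².
σ_AB = N_AB/A_AB = 11010/843.1 = 13.06 MPa.

13.1 MPa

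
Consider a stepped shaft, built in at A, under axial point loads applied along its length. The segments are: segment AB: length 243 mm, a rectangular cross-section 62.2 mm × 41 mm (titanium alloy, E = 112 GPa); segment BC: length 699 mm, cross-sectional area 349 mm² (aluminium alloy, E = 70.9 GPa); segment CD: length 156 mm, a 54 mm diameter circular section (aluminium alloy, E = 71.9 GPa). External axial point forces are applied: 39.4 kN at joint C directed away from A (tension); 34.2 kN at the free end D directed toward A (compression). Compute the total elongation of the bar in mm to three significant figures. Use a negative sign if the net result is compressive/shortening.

Internal axial forces (sectioning from the free end, tension +): N_CD = -34.2 kN, N_BC = 5.2 kN, N_AB = 5.2 kN.
A_AB = 2550 mm².
A_CD = 2290 mm².
δ_AB = 5200·243/(2550·112000) = 0.004424 mm
δ_BC = 5200·699/(349·70900) = 0.1469 mm
δ_CD = -34200·156/(2290·71900) = -0.0324 mm
δ = Σδ_i = 0.1189 mm.

0.119 mm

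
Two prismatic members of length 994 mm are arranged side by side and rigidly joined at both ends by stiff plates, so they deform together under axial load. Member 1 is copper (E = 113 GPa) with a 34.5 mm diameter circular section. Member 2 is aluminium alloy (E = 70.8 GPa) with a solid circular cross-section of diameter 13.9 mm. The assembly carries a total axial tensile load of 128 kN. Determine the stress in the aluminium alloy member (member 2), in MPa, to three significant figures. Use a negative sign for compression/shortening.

77.9 MPa

A_1 = 934.8 mm².
A_2 = 151.7 mm².
Equal strain + equilibrium ⇒ each member carries load in proportion to AE: A₁E₁ = 105600000 N, A₂E₂ = 10740000 N, ΣAE = 116400000 N.
σ₂ = P·E₂/ΣAE = 128000·70800/116400000 = 77.87 MPa.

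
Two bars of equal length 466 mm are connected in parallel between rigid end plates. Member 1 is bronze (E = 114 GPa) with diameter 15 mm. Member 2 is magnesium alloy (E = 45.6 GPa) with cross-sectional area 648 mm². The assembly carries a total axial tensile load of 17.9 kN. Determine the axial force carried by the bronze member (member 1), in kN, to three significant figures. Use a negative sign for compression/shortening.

A_1 = 176.7 mm².
Equal strain + equilibrium ⇒ each member carries load in proportion to AE: A₁E₁ = 20150000 N, A₂E₂ = 29550000 N, ΣAE = 49690000 N.
F₁ = P·A₁E₁/ΣAE = 17900·20150000/49690000 = 7256 N.

7.26 kN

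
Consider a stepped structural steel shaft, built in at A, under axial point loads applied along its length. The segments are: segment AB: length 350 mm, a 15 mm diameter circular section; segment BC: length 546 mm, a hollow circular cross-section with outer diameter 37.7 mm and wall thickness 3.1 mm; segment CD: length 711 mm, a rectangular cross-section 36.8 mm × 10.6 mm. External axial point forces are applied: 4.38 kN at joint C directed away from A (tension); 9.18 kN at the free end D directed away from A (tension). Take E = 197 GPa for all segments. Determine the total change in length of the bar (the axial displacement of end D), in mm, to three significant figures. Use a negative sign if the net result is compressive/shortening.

Internal axial forces (sectioning from the free end, tension +): N_CD = 9.18 kN, N_BC = 13.56 kN, N_AB = 13.56 kN.
A_AB = 176.7 mm².
A_BC = 337 mm².
A_CD = 390.1 mm².
δ_AB = 13560·350/(176.7·197000) = 0.1363 mm
δ_BC = 13560·546/(337·197000) = 0.1115 mm
δ_CD = 9180·711/(390.1·197000) = 0.08494 mm
δ = Σδ_i = 0.3328 mm.

0.333 mm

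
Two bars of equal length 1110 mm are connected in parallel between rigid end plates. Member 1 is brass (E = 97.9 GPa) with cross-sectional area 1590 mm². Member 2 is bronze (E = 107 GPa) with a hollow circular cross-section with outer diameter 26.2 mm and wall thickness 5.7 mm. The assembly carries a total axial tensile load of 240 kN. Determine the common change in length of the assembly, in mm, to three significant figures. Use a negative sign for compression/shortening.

1.37 mm

A_2 = 367.1 mm².
Equal strain + equilibrium ⇒ each member carries load in proportion to AE: A₁E₁ = 155700000 N, A₂E₂ = 39280000 N, ΣAE = 194900000 N.
δ = PL/ΣAE = 240000·1110/194900000 = 1.367 mm.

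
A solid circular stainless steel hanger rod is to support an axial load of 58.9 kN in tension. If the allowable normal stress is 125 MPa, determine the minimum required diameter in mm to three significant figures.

24.5 mm

Required area A ≥ P/σ_allow = 58900/125 = 471.2 mm².
For a solid circular section, d ≥ √(4A/π) = 24.49 mm.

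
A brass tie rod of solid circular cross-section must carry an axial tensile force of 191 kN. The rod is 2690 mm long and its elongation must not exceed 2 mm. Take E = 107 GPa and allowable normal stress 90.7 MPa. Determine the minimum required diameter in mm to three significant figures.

Required area A ≥ P/σ_allow = 191000/90.7 = 2106 mm².
For a solid circular section, d ≥ √(4A/π) = 51.78 mm.
Elongation limit: A ≥ PL/(Eδ_allow) = 191000·2690/(107000·2) = 2401 mm² ⇒ d ≥ 55.29 mm.
The elongation limit governs.

55.3 mm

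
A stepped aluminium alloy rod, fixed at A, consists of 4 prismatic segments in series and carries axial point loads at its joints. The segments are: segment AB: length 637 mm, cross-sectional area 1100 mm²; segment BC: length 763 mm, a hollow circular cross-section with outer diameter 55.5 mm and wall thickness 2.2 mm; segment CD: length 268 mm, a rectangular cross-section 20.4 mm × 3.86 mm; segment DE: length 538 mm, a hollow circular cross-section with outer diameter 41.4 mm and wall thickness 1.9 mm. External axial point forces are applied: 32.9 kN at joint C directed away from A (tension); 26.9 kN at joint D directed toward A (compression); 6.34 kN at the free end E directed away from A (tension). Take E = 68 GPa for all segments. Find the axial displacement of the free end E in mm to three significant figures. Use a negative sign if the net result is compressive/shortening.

Internal axial forces (sectioning from the free end, tension +): N_DE = 6.34 kN, N_CD = -20.56 kN, N_BC = 12.34 kN, N_AB = 12.34 kN.
A_BC = 368.4 mm².
A_CD = 78.74 mm².
A_DE = 235.8 mm².
δ_AB = 12340·637/(1100·68000) = 0.1051 mm
δ_BC = 12340·763/(368.4·68000) = 0.3759 mm
δ_CD = -20560·268/(78.74·68000) = -1.029 mm
δ_DE = 6340·538/(235.8·68000) = 0.2127 mm
δ = Σδ_i = -0.3353 mm.

-0.335 mm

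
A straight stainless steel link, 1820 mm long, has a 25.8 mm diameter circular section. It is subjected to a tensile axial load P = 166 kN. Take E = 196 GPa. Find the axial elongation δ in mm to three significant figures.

2.95 mm

A = 522.8 mm².
δ_mech = NL/(AE) = 166000·1820/(522.8·196000) = 2.948 mm.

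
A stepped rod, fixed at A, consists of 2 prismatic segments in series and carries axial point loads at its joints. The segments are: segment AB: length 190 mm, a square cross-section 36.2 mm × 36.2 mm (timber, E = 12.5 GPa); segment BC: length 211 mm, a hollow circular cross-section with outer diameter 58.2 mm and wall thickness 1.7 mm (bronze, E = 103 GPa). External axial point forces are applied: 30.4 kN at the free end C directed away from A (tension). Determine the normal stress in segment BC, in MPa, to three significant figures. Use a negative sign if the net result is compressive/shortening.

101 MPa

Internal axial forces (sectioning from the free end, tension +): N_BC = 30.4 kN, N_AB = 30.4 kN.
A_BC = 301.7 mm².
σ_BC = N_BC/A_BC = 30400/301.7 = 100.7 MPa.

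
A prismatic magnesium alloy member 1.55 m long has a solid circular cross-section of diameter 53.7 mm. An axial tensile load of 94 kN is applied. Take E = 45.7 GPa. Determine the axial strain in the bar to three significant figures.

A = 2265 mm².
σ = N/A = 41.5 MPa; ε = σ/E = 41.5/45700 = 9.082e-04.

9.08e-04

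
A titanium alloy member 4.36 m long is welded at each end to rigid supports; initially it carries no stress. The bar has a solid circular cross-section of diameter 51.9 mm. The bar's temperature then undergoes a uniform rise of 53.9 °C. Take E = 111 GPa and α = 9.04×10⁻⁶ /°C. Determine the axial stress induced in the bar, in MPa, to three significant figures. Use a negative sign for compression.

-54.1 MPa

Free thermal expansion αLΔT = 9.04e-6 · 4360 · 53.9 = 2.124 mm.
The walls impose strain ε = −(2.124)/4360 = -4.8726e-04; σ = Eε = 111000 · -4.8726e-04 = -54.09 MPa.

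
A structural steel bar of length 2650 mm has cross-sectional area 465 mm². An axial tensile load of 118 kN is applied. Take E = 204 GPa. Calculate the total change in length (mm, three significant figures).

3.30 mm

δ_mech = NL/(AE) = 118000·2650/(465·204000) = 3.296 mm.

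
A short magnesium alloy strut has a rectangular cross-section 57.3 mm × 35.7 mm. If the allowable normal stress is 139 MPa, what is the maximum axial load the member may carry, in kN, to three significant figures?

A = 2046 mm².
P_max = σ_allow · A = 139 · 2046 = 284300 N = 284.3 kN.

284 kN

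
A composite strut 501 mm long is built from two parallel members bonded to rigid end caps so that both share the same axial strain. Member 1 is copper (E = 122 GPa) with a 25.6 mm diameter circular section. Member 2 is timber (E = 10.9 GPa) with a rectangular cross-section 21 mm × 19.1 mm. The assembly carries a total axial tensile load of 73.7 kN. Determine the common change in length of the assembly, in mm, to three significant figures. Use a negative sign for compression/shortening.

0.550 mm

A_1 = 514.7 mm².
A_2 = 401.1 mm².
Equal strain + equilibrium ⇒ each member carries load in proportion to AE: A₁E₁ = 62800000 N, A₂E₂ = 4372000 N, ΣAE = 67170000 N.
δ = PL/ΣAE = 73700·501/67170000 = 0.5497 mm.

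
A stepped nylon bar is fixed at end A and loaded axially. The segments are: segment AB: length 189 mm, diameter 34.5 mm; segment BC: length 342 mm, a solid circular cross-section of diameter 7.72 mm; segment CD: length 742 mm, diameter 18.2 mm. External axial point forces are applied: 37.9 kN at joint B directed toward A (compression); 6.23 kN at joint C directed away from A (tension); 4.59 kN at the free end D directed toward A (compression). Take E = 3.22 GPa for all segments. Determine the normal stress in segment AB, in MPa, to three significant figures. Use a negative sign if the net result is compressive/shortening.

-38.8 MPa

Internal axial forces (sectioning from the free end, tension +): N_CD = -4.59 kN, N_BC = 1.64 kN, N_AB = -36.26 kN.
A_AB = 934.8 mm².
σ_AB = N_AB/A_AB = -36260/934.8 = -38.79 MPa.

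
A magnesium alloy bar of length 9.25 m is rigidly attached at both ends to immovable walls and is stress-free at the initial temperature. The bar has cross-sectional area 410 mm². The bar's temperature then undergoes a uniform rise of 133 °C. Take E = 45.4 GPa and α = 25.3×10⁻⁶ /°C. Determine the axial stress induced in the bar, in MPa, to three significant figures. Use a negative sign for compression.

-153 MPa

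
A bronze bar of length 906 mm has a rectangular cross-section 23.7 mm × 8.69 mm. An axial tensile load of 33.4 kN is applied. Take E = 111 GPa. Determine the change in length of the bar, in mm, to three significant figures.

A = 206 mm².
δ_mech = NL/(AE) = 33400·906/(206·111000) = 1.324 mm.

1.32 mm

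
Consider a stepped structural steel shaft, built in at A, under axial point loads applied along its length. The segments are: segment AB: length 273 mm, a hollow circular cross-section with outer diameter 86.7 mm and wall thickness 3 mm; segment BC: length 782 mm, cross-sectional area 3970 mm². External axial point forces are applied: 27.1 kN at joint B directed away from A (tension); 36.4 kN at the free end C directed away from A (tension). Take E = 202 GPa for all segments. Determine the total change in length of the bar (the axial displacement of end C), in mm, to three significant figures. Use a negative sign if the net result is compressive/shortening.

Internal axial forces (sectioning from the free end, tension +): N_BC = 36.4 kN, N_AB = 63.5 kN.
A_AB = 788.9 mm².
δ_AB = 63500·273/(788.9·202000) = 0.1088 mm
δ_BC = 36400·782/(3970·202000) = 0.03549 mm
δ = Σδ_i = 0.1443 mm.

0.144 mm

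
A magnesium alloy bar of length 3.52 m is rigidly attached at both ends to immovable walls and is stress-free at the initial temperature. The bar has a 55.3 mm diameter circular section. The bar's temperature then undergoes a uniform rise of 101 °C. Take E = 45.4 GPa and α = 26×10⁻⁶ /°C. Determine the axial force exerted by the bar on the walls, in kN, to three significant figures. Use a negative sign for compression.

-286 kN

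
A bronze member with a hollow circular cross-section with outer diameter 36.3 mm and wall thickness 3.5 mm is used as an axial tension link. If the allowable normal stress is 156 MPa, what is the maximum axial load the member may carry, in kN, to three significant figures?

A = 360.7 mm².
P_max = σ_allow · A = 156 · 360.7 = 56260 N = 56.26 kN.

56.3 kN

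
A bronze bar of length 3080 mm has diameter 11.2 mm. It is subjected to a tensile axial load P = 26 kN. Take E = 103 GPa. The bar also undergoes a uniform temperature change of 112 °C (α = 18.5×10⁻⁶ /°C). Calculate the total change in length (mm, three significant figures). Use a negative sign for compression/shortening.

14.3 mm

A = 98.52 mm².
δ_mech = NL/(AE) = 26000·3080/(98.52·103000) = 7.892 mm.
δ_thermal = αLΔT = 18.5e-6·3080·112 = 6.382 mm.
δ = δ_mech + δ_thermal = 14.27 mm.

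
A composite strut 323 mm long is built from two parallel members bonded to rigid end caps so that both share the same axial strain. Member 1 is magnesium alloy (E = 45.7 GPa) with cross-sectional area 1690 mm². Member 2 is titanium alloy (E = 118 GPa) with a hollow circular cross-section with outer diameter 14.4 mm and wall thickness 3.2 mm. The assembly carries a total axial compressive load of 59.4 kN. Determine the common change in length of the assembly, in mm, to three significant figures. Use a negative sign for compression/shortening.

A_2 = 112.6 mm².
Equal strain + equilibrium ⇒ each member carries load in proportion to AE: A₁E₁ = 77230000 N, A₂E₂ = 13290000 N, ΣAE = 90520000 N.
δ = PL/ΣAE = -59400·323/90520000 = -0.212 mm.

-0.212 mm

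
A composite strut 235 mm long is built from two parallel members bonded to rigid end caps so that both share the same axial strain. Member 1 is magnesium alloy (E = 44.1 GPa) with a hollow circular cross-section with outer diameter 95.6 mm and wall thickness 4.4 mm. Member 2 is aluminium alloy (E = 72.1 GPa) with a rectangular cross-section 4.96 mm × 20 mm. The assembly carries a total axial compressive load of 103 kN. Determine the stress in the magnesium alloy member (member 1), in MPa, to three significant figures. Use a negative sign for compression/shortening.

-72.4 MPa

A_1 = 1261 mm².
A_2 = 99.2 mm².
Equal strain + equilibrium ⇒ each member carries load in proportion to AE: A₁E₁ = 55600000 N, A₂E₂ = 7152000 N, ΣAE = 62750000 N.
σ₁ = P·E₁/ΣAE = -103000·44100/62750000 = -72.39 MPa.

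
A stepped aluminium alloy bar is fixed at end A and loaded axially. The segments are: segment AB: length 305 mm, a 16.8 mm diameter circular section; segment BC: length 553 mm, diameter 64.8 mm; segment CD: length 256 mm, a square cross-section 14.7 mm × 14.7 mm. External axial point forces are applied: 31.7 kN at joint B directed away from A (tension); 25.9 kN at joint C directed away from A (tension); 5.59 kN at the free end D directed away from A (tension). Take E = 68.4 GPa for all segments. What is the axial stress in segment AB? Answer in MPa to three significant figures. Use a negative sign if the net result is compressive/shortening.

Internal axial forces (sectioning from the free end, tension +): N_CD = 5.59 kN, N_BC = 31.49 kN, N_AB = 63.19 kN.
A_AB = 221.7 mm².
σ_AB = N_AB/A_AB = 63190/221.7 = 285.1 MPa.

285 MPa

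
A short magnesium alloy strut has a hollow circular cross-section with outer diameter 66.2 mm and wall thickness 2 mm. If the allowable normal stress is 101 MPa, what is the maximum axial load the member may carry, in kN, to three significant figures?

A = 403.4 mm².
P_max = σ_allow · A = 101 · 403.4 = 40740 N = 40.74 kN.

40.7 kN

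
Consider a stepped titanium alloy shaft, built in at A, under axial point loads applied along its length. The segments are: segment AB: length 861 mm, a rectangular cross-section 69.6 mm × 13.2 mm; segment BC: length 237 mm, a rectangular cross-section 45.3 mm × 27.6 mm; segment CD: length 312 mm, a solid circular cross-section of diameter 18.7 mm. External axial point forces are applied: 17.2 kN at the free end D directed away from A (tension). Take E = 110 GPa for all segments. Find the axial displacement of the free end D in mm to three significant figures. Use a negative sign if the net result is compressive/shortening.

0.354 mm

Internal axial forces (sectioning from the free end, tension +): N_CD = 17.2 kN, N_BC = 17.2 kN, N_AB = 17.2 kN.
A_AB = 918.7 mm².
A_BC = 1250 mm².
A_CD = 274.6 mm².
δ_AB = 17200·861/(918.7·110000) = 0.1465 mm
δ_BC = 17200·237/(1250·110000) = 0.02964 mm
δ_CD = 17200·312/(274.6·110000) = 0.1776 mm
δ = Σδ_i = 0.3538 mm.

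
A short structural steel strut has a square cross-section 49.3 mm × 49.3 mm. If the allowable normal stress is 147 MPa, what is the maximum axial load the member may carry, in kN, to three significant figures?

A = 2430 mm².
P_max = σ_allow · A = 147 · 2430 = 357300 N = 357.3 kN.

357 kN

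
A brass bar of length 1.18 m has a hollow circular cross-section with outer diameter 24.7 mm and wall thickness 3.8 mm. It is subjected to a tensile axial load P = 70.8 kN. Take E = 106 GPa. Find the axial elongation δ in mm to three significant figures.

A = 249.5 mm².
δ_mech = NL/(AE) = 70800·1180/(249.5·106000) = 3.159 mm.

3.16 mm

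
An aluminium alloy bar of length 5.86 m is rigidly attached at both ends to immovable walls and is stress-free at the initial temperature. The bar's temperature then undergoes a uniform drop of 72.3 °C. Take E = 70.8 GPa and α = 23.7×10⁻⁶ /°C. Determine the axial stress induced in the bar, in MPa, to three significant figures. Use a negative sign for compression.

Free thermal expansion αLΔT = 23.7e-6 · 5860 · -72.3 = -10.04 mm.
The walls impose strain ε = −(-10.04)/5860 = 1.7135e-03; σ = Eε = 70800 · 1.7135e-03 = 121.3 MPa.

121 MPa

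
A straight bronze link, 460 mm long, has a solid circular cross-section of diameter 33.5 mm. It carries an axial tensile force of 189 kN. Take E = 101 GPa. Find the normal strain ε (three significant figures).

A = 881.4 mm².
σ = N/A = 214.4 MPa; ε = σ/E = 214.4/101000 = 2.123e-03.

0.00212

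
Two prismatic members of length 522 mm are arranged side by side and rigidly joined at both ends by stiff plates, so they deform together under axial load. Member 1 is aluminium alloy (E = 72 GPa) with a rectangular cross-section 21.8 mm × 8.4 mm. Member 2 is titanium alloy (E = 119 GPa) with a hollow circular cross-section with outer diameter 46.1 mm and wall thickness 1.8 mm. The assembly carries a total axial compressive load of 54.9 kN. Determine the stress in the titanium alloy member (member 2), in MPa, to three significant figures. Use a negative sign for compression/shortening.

-152 MPa

A_1 = 183.1 mm².
A_2 = 250.5 mm².
Equal strain + equilibrium ⇒ each member carries load in proportion to AE: A₁E₁ = 13180000 N, A₂E₂ = 29810000 N, ΣAE = 43000000 N.
σ₂ = P·E₂/ΣAE = -54900·119000/43000000 = -151.9 MPa.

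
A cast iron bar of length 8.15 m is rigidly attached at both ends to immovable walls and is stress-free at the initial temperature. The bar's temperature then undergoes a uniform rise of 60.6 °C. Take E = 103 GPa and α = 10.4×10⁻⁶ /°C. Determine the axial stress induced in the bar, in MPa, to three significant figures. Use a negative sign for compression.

-64.9 MPa

Free thermal expansion αLΔT = 10.4e-6 · 8150 · 60.6 = 5.136 mm.
The walls impose strain ε = −(5.136)/8150 = -6.3024e-04; σ = Eε = 103000 · -6.3024e-04 = -64.91 MPa.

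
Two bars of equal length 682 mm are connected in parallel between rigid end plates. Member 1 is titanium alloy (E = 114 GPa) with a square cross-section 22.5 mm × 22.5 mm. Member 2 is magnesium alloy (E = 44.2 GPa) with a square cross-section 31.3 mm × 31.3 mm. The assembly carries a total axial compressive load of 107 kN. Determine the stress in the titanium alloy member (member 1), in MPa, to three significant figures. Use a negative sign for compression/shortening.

A_1 = 506.2 mm².
A_2 = 979.7 mm².
Equal strain + equilibrium ⇒ each member carries load in proportion to AE: A₁E₁ = 57710000 N, A₂E₂ = 43300000 N, ΣAE = 101000000 N.
σ₁ = P·E₁/ΣAE = -107000·114000/101000000 = -120.8 MPa.

-121 MPa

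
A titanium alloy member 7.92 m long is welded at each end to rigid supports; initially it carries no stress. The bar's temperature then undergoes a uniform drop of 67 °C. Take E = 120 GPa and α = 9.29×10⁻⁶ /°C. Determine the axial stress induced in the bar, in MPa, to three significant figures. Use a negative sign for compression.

74.7 MPa

Free thermal expansion αLΔT = 9.29e-6 · 7920 · -67 = -4.93 mm.
The walls impose strain ε = −(-4.93)/7920 = 6.2243e-04; σ = Eε = 120000 · 6.2243e-04 = 74.69 MPa.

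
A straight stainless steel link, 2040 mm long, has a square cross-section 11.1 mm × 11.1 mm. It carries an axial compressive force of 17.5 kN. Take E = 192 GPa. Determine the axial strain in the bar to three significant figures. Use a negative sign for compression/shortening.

-7.40e-04

A = 123.2 mm².
σ = N/A = -142 MPa; ε = σ/E = -142/192000 = -7.398e-04.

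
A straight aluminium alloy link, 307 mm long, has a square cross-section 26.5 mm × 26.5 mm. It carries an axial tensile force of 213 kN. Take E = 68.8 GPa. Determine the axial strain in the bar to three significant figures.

A = 702.2 mm².
σ = N/A = 303.3 MPa; ε = σ/E = 303.3/68800 = 4.409e-03.

0.00441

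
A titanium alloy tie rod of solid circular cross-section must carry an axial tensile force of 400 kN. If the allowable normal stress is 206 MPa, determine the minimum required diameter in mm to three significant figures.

Required area A ≥ P/σ_allow = 400000/206 = 1942 mm².
For a solid circular section, d ≥ √(4A/π) = 49.72 mm.

49.7 mm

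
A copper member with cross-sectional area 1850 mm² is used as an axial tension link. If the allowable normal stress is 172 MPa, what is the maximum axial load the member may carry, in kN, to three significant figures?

P_max = σ_allow · A = 172 · 1850 = 318200 N = 318.2 kN.

318 kN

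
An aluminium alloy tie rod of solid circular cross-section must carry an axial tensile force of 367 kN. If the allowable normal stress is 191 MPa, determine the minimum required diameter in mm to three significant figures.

49.5 mm

Required area A ≥ P/σ_allow = 367000/191 = 1921 mm².
For a solid circular section, d ≥ √(4A/π) = 49.46 mm.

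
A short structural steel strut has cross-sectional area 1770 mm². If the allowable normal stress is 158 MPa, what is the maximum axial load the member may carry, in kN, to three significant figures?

P_max = σ_allow · A = 158 · 1770 = 279700 N = 279.7 kN.

280 kN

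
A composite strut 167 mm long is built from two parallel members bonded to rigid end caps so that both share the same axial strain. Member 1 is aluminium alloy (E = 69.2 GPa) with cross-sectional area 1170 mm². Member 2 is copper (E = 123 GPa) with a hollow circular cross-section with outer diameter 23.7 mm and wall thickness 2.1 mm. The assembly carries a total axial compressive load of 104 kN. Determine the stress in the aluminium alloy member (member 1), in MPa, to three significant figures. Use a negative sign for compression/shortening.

A_2 = 142.5 mm².
Equal strain + equilibrium ⇒ each member carries load in proportion to AE: A₁E₁ = 80960000 N, A₂E₂ = 17530000 N, ΣAE = 98490000 N.
σ₁ = P·E₁/ΣAE = -104000·69200/98490000 = -73.07 MPa.

-73.1 MPa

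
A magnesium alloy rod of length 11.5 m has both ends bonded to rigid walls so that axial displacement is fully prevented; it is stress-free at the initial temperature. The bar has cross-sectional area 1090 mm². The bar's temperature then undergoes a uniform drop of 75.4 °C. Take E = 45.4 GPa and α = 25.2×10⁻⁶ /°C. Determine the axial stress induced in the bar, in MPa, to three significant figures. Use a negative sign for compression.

86.3 MPa

Free thermal expansion αLΔT = 25.2e-6 · 11500 · -75.4 = -21.85 mm.
The walls impose strain ε = −(-21.85)/11500 = 1.9001e-03; σ = Eε = 45400 · 1.9001e-03 = 86.26 MPa.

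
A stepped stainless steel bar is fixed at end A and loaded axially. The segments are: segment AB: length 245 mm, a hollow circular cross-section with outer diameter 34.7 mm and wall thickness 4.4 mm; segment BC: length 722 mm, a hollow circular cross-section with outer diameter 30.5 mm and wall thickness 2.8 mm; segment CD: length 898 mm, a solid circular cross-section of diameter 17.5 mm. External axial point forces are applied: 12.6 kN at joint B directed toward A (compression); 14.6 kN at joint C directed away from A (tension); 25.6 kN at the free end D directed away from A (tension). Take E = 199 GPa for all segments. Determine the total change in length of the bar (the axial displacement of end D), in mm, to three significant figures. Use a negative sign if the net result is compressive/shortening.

1.16 mm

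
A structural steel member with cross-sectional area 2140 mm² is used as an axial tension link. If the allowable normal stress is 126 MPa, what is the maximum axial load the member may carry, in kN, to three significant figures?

P_max = σ_allow · A = 126 · 2140 = 269600 N = 269.6 kN.

270 kN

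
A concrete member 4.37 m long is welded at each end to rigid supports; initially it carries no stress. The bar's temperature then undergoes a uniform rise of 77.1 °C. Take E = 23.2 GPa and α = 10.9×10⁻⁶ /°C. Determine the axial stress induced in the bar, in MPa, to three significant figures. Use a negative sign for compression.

-19.5 MPa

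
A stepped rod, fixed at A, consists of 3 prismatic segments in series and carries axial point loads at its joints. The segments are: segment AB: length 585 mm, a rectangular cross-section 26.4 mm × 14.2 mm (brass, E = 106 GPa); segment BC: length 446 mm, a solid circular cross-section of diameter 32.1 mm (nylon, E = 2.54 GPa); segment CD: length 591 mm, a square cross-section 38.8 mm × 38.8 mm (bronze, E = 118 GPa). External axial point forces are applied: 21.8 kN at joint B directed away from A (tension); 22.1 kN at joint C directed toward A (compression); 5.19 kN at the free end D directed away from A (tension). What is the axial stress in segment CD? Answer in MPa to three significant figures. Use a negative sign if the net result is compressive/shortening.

Internal axial forces (sectioning from the free end, tension +): N_CD = 5.19 kN, N_BC = -16.91 kN, N_AB = 4.89 kN.
A_CD = 1505 mm².
σ_CD = N_CD/A_CD = 5190/1505 = 3.447 MPa.

3.45 MPa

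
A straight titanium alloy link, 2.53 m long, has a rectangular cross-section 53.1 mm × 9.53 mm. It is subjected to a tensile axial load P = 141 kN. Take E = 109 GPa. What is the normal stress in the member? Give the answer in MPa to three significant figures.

A = 506 mm².
σ = N/A = 141000/506 = 278.6 MPa.

279 MPa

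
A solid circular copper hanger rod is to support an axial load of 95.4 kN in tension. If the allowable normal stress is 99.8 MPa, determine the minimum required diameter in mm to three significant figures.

Required area A ≥ P/σ_allow = 95400/99.8 = 955.9 mm².
For a solid circular section, d ≥ √(4A/π) = 34.89 mm.

34.9 mm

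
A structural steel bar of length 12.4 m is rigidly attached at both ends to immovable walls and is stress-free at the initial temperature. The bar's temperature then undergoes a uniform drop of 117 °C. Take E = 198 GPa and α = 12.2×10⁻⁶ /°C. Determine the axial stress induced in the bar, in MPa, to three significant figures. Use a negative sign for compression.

283 MPa

Free thermal expansion αLΔT = 12.2e-6 · 12400 · -117 = -17.7 mm.
The walls impose strain ε = −(-17.7)/12400 = 1.4274e-03; σ = Eε = 198000 · 1.4274e-03 = 282.6 MPa.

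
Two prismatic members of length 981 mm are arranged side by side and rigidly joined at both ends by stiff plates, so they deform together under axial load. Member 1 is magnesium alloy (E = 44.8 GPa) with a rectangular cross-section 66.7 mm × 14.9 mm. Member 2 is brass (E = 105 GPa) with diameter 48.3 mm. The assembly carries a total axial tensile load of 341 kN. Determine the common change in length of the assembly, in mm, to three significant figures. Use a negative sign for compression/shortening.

A_1 = 993.8 mm².
A_2 = 1832 mm².
Equal strain + equilibrium ⇒ each member carries load in proportion to AE: A₁E₁ = 44520000 N, A₂E₂ = 192400000 N, ΣAE = 236900000 N.
δ = PL/ΣAE = 341000·981/236900000 = 1.412 mm.

1.41 mm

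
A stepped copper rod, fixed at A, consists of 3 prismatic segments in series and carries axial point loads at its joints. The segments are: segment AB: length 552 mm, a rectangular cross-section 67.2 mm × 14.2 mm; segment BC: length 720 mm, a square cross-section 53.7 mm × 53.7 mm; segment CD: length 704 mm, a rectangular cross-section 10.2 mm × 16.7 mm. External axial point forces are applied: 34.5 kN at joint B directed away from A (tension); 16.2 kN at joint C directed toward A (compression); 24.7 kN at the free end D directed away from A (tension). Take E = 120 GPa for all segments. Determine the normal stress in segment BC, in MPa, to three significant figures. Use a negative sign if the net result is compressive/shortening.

Internal axial forces (sectioning from the free end, tension +): N_CD = 24.7 kN, N_BC = 8.5 kN, N_AB = 43 kN.
A_BC = 2884 mm².
σ_BC = N_BC/A_BC = 8500/2884 = 2.948 MPa.

2.95 MPa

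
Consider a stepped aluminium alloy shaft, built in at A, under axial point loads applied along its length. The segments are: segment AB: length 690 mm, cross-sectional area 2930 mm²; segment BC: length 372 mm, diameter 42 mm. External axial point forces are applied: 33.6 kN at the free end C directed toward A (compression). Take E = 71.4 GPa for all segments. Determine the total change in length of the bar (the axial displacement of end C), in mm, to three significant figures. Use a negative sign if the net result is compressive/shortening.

Internal axial forces (sectioning from the free end, tension +): N_BC = -33.6 kN, N_AB = -33.6 kN.
A_BC = 1385 mm².
δ_AB = -33600·690/(2930·71400) = -0.1108 mm
δ_BC = -33600·372/(1385·71400) = -0.1264 mm
δ = Σδ_i = -0.2372 mm.

-0.237 mm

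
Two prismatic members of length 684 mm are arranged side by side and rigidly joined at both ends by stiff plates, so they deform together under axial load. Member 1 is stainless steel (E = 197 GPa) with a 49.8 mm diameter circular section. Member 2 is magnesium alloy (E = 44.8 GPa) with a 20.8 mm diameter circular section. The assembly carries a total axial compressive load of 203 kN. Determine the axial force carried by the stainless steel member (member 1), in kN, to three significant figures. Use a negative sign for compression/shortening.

-195 kN

A_1 = 1948 mm².
A_2 = 339.8 mm².
Equal strain + equilibrium ⇒ each member carries load in proportion to AE: A₁E₁ = 383700000 N, A₂E₂ = 15220000 N, ΣAE = 398900000 N.
F₁ = P·A₁E₁/ΣAE = -203000·383700000/398900000 = -195300 N.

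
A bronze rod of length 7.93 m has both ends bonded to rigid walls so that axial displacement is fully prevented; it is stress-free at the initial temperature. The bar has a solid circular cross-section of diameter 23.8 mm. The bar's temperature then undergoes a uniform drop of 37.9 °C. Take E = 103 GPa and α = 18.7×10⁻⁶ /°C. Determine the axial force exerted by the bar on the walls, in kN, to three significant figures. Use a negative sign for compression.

32.5 kN

Free thermal expansion αLΔT = 18.7e-6 · 7930 · -37.9 = -5.62 mm.
The walls impose strain ε = −(-5.62)/7930 = 7.0873e-04; σ = Eε = 103000 · 7.0873e-04 = 73 MPa.
Wall reaction R = σ·A = 73·444.9 = 32480 N = 32.48 kN.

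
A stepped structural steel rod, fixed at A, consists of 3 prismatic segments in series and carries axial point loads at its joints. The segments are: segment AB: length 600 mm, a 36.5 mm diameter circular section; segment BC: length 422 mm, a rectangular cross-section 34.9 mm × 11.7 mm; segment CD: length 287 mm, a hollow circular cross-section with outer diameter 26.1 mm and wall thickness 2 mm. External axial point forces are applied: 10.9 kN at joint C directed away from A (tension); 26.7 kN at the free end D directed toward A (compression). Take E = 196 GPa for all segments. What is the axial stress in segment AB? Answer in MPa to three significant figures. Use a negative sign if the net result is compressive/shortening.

Internal axial forces (sectioning from the free end, tension +): N_CD = -26.7 kN, N_BC = -15.8 kN, N_AB = -15.8 kN.
A_AB = 1046 mm².
σ_AB = N_AB/A_AB = -15800/1046 = -15.1 MPa.

-15.1 MPa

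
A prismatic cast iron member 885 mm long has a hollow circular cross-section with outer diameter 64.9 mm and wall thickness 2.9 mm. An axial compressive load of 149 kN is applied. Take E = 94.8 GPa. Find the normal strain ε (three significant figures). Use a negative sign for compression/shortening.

-0.00278

A = 564.9 mm².
σ = N/A = -263.8 MPa; ε = σ/E = -263.8/94800 = -2.783e-03.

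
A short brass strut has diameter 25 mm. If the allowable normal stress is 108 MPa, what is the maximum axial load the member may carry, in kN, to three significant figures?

A = 490.9 mm².
P_max = σ_allow · A = 108 · 490.9 = 53010 N = 53.01 kN.

53.0 kN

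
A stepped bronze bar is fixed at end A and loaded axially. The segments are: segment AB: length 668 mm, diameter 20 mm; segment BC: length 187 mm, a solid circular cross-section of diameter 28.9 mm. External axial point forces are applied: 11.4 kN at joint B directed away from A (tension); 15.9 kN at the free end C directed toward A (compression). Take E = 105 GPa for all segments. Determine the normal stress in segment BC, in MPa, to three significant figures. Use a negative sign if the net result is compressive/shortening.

-24.2 MPa

Internal axial forces (sectioning from the free end, tension +): N_BC = -15.9 kN, N_AB = -4.5 kN.
A_BC = 656 mm².
σ_BC = N_BC/A_BC = -15900/656 = -24.24 MPa.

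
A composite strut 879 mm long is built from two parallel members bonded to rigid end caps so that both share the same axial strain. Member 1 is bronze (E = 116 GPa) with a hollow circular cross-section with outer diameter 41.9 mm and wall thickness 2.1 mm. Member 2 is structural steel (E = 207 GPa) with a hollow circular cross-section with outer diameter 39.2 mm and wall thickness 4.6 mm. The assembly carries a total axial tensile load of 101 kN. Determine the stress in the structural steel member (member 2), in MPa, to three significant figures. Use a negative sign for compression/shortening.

156 MPa

A_1 = 262.6 mm².
A_2 = 500 mm².
Equal strain + equilibrium ⇒ each member carries load in proportion to AE: A₁E₁ = 30460000 N, A₂E₂ = 103500000 N, ΣAE = 134000000 N.
σ₂ = P·E₂/ΣAE = 101000·207000/134000000 = 156.1 MPa.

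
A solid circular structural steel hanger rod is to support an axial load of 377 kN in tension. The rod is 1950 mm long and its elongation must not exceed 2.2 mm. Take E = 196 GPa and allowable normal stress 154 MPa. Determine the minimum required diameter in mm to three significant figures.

55.8 mm

Required area A ≥ P/σ_allow = 377000/154 = 2448 mm².
For a solid circular section, d ≥ √(4A/π) = 55.83 mm.
Elongation limit: A ≥ PL/(Eδ_allow) = 377000·1950/(196000·2.2) = 1705 mm² ⇒ d ≥ 46.59 mm.
The stress limit governs.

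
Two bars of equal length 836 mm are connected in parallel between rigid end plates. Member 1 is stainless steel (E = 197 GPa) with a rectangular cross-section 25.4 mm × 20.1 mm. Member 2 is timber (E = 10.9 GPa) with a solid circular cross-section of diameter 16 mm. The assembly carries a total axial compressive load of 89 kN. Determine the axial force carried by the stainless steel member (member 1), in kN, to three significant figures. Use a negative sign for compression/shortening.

A_1 = 510.5 mm².
A_2 = 201.1 mm².
Equal strain + equilibrium ⇒ each member carries load in proportion to AE: A₁E₁ = 100600000 N, A₂E₂ = 2192000 N, ΣAE = 102800000 N.
F₁ = P·A₁E₁/ΣAE = -89000·100600000/102800000 = -87100 N.

-87.1 kN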